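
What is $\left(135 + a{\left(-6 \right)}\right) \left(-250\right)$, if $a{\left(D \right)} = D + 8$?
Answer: $-34250$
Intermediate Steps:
$a{\left(D \right)} = 8 + D$
$\left(135 + a{\left(-6 \right)}\right) \left(-250\right) = \left(135 + \left(8 - 6\right)\right) \left(-250\right) = \left(135 + 2\right) \left(-250\right) = 137 \left(-250\right) = -34250$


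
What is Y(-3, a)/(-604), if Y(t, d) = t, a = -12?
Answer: 3/604 ≈ 0.0049669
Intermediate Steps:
Y(-3, a)/(-604) = -3/(-604) = -3*(-1/604) = 3/604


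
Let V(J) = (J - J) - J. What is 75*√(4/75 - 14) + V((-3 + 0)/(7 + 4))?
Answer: 3/11 + 5*I*√3138 ≈ 0.27273 + 280.09*I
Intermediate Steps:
V(J) = -J (V(J) = 0 - J = -J)
75*√(4/75 - 14) + V((-3 + 0)/(7 + 4)) = 75*√(4/75 - 14) - (-3 + 0)/(7 + 4) = 75*√(4*(1/75) - 14) - (-3)/11 = 75*√(4/75 - 14) - (-3)/11 = 75*√(-1046/75) - 1*(-3/11) = 75*(I*√3138/15) + 3/11 = 5*I*√3138 + 3/11 = 3/11 + 5*I*√3138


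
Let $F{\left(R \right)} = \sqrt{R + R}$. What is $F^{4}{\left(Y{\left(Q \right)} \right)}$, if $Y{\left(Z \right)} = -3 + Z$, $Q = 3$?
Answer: $0$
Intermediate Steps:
$F{\left(R \right)} = \sqrt{2} \sqrt{R}$ ($F{\left(R \right)} = \sqrt{2 R} = \sqrt{2} \sqrt{R}$)
$F^{4}{\left(Y{\left(Q \right)} \right)} = \left(\sqrt{2} \sqrt{-3 + 3}\right)^{4} = \left(\sqrt{2} \sqrt{0}\right)^{4} = \left(\sqrt{2} \cdot 0\right)^{4} = 0^{4} = 0$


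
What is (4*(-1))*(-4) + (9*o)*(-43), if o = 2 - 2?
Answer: 16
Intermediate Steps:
o = 0
(4*(-1))*(-4) + (9*o)*(-43) = (4*(-1))*(-4) + (9*0)*(-43) = -4*(-4) + 0*(-43) = 16 + 0 = 16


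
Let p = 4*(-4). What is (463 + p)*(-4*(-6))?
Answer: 10728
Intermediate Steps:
p = -16
(463 + p)*(-4*(-6)) = (463 - 16)*(-4*(-6)) = 447*24 = 10728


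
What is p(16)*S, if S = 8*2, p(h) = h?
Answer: 256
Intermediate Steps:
S = 16
p(16)*S = 16*16 = 256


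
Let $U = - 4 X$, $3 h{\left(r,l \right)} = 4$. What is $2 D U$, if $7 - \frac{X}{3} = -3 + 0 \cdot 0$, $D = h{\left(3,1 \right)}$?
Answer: $-320$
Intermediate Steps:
$h{\left(r,l \right)} = \frac{4}{3}$ ($h{\left(r,l \right)} = \frac{1}{3} \cdot 4 = \frac{4}{3}$)
$D = \frac{4}{3} \approx 1.3333$
$X = 30$ ($X = 21 - 3 \left(-3 + 0 \cdot 0\right) = 21 - 3 \left(-3 + 0\right) = 21 - -9 = 21 + 9 = 30$)
$U = -120$ ($U = \left(-4\right) 30 = -120$)
$2 D U = 2 \cdot \frac{4}{3} \left(-120\right) = \frac{8}{3} \left(-120\right) = -320$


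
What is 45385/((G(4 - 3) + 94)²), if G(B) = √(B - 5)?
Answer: 1252626/244205 - 426619*I/1953640 ≈ 5.1294 - 0.21837*I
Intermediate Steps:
G(B) = √(-5 + B)
45385/((G(4 - 3) + 94)²) = 45385/((√(-5 + (4 - 3)) + 94)²) = 45385/((√(-5 + 1) + 94)²) = 45385/((√(-4) + 94)²) = 45385/((2*I + 94)²) = 45385/((94 + 2*I)²) = 45385/(94 + 2*I)²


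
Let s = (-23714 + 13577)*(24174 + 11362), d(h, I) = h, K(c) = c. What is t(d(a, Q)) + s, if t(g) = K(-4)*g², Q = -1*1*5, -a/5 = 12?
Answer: -360242832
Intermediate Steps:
a = -60 (a = -5*12 = -60)
Q = -5 (Q = -1*5 = -5)
t(g) = -4*g²
s = -360228432 (s = -10137*35536 = -360228432)
t(d(a, Q)) + s = -4*(-60)² - 360228432 = -4*3600 - 360228432 = -14400 - 360228432 = -360242832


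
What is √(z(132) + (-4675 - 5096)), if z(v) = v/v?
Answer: I*√9770 ≈ 98.843*I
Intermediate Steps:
z(v) = 1
√(z(132) + (-4675 - 5096)) = √(1 + (-4675 - 5096)) = √(1 - 9771) = √(-9770) = I*√9770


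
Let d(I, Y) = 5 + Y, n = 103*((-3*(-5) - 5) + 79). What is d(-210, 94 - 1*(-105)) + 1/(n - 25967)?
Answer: 3427199/16800 ≈ 204.00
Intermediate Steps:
n = 9167 (n = 103*((15 - 5) + 79) = 103*(10 + 79) = 103*89 = 9167)
d(-210, 94 - 1*(-105)) + 1/(n - 25967) = (5 + (94 - 1*(-105))) + 1/(9167 - 25967) = (5 + (94 + 105)) + 1/(-16800) = (5 + 199) - 1/16800 = 204 - 1/16800 = 3427199/16800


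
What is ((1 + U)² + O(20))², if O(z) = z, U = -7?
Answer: 3136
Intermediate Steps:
((1 + U)² + O(20))² = ((1 - 7)² + 20)² = ((-6)² + 20)² = (36 + 20)² = 56² = 3136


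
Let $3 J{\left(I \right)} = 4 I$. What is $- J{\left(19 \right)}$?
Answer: $- \frac{76}{3} \approx -25.333$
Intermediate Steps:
$J{\left(I \right)} = \frac{4 I}{3}$
$- J{\left(19 \right)} = - \frac{4 \cdot 19}{3} = \left(-1\right) \frac{76}{3} = - \frac{76}{3}$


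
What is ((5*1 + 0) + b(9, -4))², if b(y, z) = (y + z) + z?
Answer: 36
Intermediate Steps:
b(y, z) = y + 2*z
((5*1 + 0) + b(9, -4))² = ((5*1 + 0) + (9 + 2*(-4)))² = ((5 + 0) + (9 - 8))² = (5 + 1)² = 6² = 36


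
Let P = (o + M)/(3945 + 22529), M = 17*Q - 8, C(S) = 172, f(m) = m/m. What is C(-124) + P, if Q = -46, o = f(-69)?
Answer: 4552739/26474 ≈ 171.97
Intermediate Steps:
f(m) = 1
o = 1
M = -790 (M = 17*(-46) - 8 = -782 - 8 = -790)
P = -789/26474 (P = (1 - 790)/(3945 + 22529) = -789/26474 ≈ -0.029803)
C(-124) + P = 172 - 789/26474 = 4552739/26474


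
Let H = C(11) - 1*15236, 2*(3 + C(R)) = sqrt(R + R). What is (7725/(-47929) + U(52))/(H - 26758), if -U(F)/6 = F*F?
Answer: 65314391317074/169069356119503 + 777607821*sqrt(22)/169069356119503 ≈ 0.38634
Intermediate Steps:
U(F) = -6*F**2 (U(F) = -6*F*F = -6*F**2)
C(R) = -3 + sqrt(2)*sqrt(R)/2 (C(R) = -3 + sqrt(R + R)/2 = -3 + sqrt(2*R)/2 = -3 + (sqrt(2)*sqrt(R))/2 = -3 + sqrt(2)*sqrt(R)/2)
H = -15239 + sqrt(22)/2 (H = (-3 + sqrt(2)*sqrt(11)/2) - 1*15236 = (-3 + sqrt(22)/2) - 15236 = -15239 + sqrt(22)/2 ≈ -15237.)
(7725/(-47929) + U(52))/(H - 26758) = (7725/(-47929) - 6*52**2)/((-15239 + sqrt(22)/2) - 26758) = (7725*(-1/47929) - 6*2704)/(-41997 + sqrt(22)/2) = (-7725/47929 - 16224)/(-41997 + sqrt(22)/2) = -777607821/(47929*(-41997 + sqrt(22)/2))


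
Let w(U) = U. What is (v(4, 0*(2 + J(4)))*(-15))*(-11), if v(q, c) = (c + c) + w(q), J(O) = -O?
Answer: 660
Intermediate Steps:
v(q, c) = q + 2*c (v(q, c) = (c + c) + q = 2*c + q = q + 2*c)
(v(4, 0*(2 + J(4)))*(-15))*(-11) = ((4 + 2*(0*(2 - 1*4)))*(-15))*(-11) = ((4 + 2*(0*(2 - 4)))*(-15))*(-11) = ((4 + 2*(0*(-2)))*(-15))*(-11) = ((4 + 2*0)*(-15))*(-11) = ((4 + 0)*(-15))*(-11) = (4*(-15))*(-11) = -60*(-11) = 660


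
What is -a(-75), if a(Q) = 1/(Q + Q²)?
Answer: -1/5550 ≈ -0.00018018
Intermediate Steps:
-a(-75) = -1/((-75)*(1 - 75)) = -(-1)/(75*(-74)) = -(-1)*(-1)/(75*74) = -1*1/5550 = -1/5550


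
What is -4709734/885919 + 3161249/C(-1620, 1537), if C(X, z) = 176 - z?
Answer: -2807020500805/1205735759 ≈ -2328.1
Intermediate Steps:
-4709734/885919 + 3161249/C(-1620, 1537) = -4709734/885919 + 3161249/(176 - 1*1537) = -4709734*1/885919 + 3161249/(176 - 1537) = -4709734/885919 + 3161249/(-1361) = -4709734/885919 + 3161249*(-1/1361) = -4709734/885919 - 3161249/1361 = -2807020500805/1205735759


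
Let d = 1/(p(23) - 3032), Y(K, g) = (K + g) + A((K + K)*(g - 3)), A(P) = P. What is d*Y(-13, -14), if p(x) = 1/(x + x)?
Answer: -19090/139471 ≈ -0.13687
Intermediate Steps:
p(x) = 1/(2*x)
Y(K, g) = K + g + 2*K*(-3 + g) (Y(K, g) = (K + g) + (K + K)*(g - 3) = (K + g) + (2*K)*(-3 + g) = (K + g) + 2*K*(-3 + g) = K + g + 2*K*(-3 + g))
d = -46/139471 (d = 1/((½)/23 - 3032) = 1/((½)*(1/23) - 3032) = 1/(1/46 - 3032) = 1/(-139471/46) = -46/139471 ≈ -0.00032982)
d*Y(-13, -14) = -46*(-13 - 14 + 2*(-13)*(-3 - 14))/139471 = -46*(-13 - 14 + 2*(-13)*(-17))/139471 = -46*(-13 - 14 + 442)/139471 = -46/139471*415 = -19090/139471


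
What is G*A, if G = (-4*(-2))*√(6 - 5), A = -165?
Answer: -1320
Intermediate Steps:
G = 8 (G = 8*√1 = 8*1 = 8)
G*A = 8*(-165) = -1320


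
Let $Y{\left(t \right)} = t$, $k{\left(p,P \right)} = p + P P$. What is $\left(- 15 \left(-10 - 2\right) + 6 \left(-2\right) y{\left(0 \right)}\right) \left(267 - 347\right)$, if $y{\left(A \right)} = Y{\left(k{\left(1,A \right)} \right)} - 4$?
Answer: $-17280$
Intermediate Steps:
$k{\left(p,P \right)} = p + P^{2}$
$y{\left(A \right)} = -3 + A^{2}$ ($y{\left(A \right)} = \left(1 + A^{2}\right) - 4 = -3 + A^{2}$)
$\left(- 15 \left(-10 - 2\right) + 6 \left(-2\right) y{\left(0 \right)}\right) \left(267 - 347\right) = \left(- 15 \left(-10 - 2\right) + 6 \left(-2\right) \left(-3 + 0^{2}\right)\right) \left(267 - 347\right) = \left(\left(-15\right) \left(-12\right) - 12 \left(-3 + 0\right)\right) \left(-80\right) = \left(180 - -36\right) \left(-80\right) = \left(180 + 36\right) \left(-80\right) = 216 \left(-80\right) = -17280$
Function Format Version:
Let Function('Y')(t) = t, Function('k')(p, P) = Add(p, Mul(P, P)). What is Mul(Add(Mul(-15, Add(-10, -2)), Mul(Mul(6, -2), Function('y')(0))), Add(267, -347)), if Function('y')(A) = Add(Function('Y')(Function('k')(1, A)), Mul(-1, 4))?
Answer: -17280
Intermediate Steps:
Function('k')(p, P) = Add(p, Pow(P, 2))
Function('y')(A) = Add(-3, Pow(A, 2)) (Function('y')(A) = Add(Add(1, Pow(A, 2)), Mul(-1, 4)) = Add(Add(1, Pow(A, 2)), -4) = Add(-3, Pow(A, 2)))
Mul(Add(Mul(-15, Add(-10, -2)), Mul(Mul(6, -2), Function('y')(0))), Add(267, -347)) = Mul(Add(Mul(-15, Add(-10, -2)), Mul(Mul(6, -2), Add(-3, Pow(0, 2)))), Add(267, -347)) = Mul(Add(Mul(-15, -12), Mul(-12, Add(-3, 0))), -80) = Mul(Add(180, Mul(-12, -3)), -80) = Mul(Add(180, 36), -80) = Mul(216, -80) = -17280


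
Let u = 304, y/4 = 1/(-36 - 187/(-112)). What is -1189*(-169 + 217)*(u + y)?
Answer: -66684751104/3845 ≈ -1.7343e+7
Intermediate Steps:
y = -448/3845 (y = 4/(-36 - 187/(-112)) = 4/(-36 - 187*(-1/112)) = 4/(-36 + 187/112) = 4/(-3845/112) = 4*(-112/3845) = -448/3845 ≈ -0.11651)
-1189*(-169 + 217)*(u + y) = -1189*(-169 + 217)*(304 - 448/3845) = -57072*1168432/3845 = -1189*56084736/3845 = -66684751104/3845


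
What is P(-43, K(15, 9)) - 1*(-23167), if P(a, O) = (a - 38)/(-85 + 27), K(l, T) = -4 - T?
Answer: 1343767/58 ≈ 23168.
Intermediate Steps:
P(a, O) = 19/29 - a/58 (P(a, O) = (-38 + a)/(-58) = (-38 + a)*(-1/58) = 19/29 - a/58)
P(-43, K(15, 9)) - 1*(-23167) = (19/29 - 1/58*(-43)) - 1*(-23167) = (19/29 + 43/58) + 23167 = 81/58 + 23167 = 1343767/58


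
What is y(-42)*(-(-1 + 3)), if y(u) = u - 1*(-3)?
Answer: 78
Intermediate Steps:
y(u) = 3 + u (y(u) = u + 3 = 3 + u)
y(-42)*(-(-1 + 3)) = (3 - 42)*(-(-1 + 3)) = -(-39)*2 = -39*(-2) = 78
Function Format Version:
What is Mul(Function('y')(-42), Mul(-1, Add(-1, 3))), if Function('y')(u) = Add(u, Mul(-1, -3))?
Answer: 78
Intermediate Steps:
Function('y')(u) = Add(3, u) (Function('y')(u) = Add(u, 3) = Add(3, u))
Mul(Function('y')(-42), Mul(-1, Add(-1, 3))) = Mul(Add(3, -42), Mul(-1, Add(-1, 3))) = Mul(-39, Mul(-1, 2)) = Mul(-39, -2) = 78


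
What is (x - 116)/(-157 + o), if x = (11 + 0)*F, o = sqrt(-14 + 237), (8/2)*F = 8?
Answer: 7379/12213 + 47*sqrt(223)/12213 ≈ 0.66166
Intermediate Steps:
F = 2 (F = (1/4)*8 = 2)
o = sqrt(223) ≈ 14.933
x = 22 (x = (11 + 0)*2 = 11*2 = 22)
(x - 116)/(-157 + o) = (22 - 116)/(-157 + sqrt(223)) = -94/(-157 + sqrt(223))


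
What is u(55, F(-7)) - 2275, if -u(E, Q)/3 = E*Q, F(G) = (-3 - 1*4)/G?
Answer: -2440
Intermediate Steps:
F(G) = -7/G (F(G) = (-3 - 4)/G = -7/G)
u(E, Q) = -3*E*Q
u(55, F(-7)) - 2275 = -3*55*(-7/(-7)) - 2275 = -3*55*(-7*(-⅐)) - 2275 = -3*55*1 - 2275 = -165 - 2275 = -2440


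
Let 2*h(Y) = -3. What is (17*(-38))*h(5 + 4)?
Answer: 969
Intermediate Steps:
h(Y) = -3/2 (h(Y) = (½)*(-3) = -3/2)
(17*(-38))*h(5 + 4) = (17*(-38))*(-3/2) = -646*(-3/2) = 969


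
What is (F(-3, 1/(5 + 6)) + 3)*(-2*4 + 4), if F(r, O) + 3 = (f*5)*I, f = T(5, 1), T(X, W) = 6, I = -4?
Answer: 480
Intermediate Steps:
f = 6
F(r, O) = -123 (F(r, O) = -3 + (6*5)*(-4) = -3 + 30*(-4) = -3 - 120 = -123)
(F(-3, 1/(5 + 6)) + 3)*(-2*4 + 4) = (-123 + 3)*(-2*4 + 4) = -120*(-8 + 4) = -120*(-4) = 480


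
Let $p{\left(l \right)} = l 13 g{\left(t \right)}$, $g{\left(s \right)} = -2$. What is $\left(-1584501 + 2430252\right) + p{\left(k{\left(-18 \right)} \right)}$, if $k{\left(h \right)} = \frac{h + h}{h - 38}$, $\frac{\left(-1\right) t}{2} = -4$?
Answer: $\frac{5920140}{7} \approx 8.4573 \cdot 10^{5}$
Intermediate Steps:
$t = 8$ ($t = \left(-2\right) \left(-4\right) = 8$)
$k{\left(h \right)} = \frac{2 h}{-38 + h}$
$p{\left(l \right)} = - 26 l$ ($p{\left(l \right)} = l 13 \left(-2\right) = 13 l \left(-2\right) = - 26 l$)
$\left(-1584501 + 2430252\right) + p{\left(k{\left(-18 \right)} \right)} = \left(-1584501 + 2430252\right) - 26 \cdot 2 \left(-18\right) \frac{1}{-38 - 18} = 845751 - 26 \cdot 2 \left(-18\right) \frac{1}{-56} = 845751 - 26 \cdot 2 \left(-18\right) \left(- \frac{1}{56}\right) = 845751 - \frac{117}{7} = \frac{5920140}{7}$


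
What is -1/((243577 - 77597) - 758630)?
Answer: 1/592650 ≈ 1.6873e-6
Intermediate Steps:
-1/((243577 - 77597) - 758630) = -1/(165980 - 758630) = -1/(-592650) = -1*(-1/592650) = 1/592650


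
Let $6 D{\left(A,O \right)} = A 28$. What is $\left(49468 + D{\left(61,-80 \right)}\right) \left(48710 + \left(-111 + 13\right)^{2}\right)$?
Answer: $2901277004$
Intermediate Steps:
$D{\left(A,O \right)} = \frac{14 A}{3}$ ($D{\left(A,O \right)} = \frac{A 28}{6} = \frac{28 A}{6} = \frac{14 A}{3}$)
$\left(49468 + D{\left(61,-80 \right)}\right) \left(48710 + \left(-111 + 13\right)^{2}\right) = \left(49468 + \frac{14}{3} \cdot 61\right) \left(48710 + \left(-111 + 13\right)^{2}\right) = \left(49468 + \frac{854}{3}\right) \left(48710 + \left(-98\right)^{2}\right) = \frac{149258 \left(48710 + 9604\right)}{3} = \frac{149258}{3} \cdot 58314 = 2901277004$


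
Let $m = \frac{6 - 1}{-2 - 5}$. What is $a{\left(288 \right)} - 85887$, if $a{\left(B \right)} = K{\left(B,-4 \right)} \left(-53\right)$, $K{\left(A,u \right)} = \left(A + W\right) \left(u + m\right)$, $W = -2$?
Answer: $- \frac{100995}{7} \approx -14428.0$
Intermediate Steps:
$m = - \frac{5}{7}$ ($m = \frac{5}{-7} = 5 \left(- \frac{1}{7}\right) = - \frac{5}{7} \approx -0.71429$)
$K{\left(A,u \right)} = \left(-2 + A\right) \left(- \frac{5}{7} + u\right)$ ($K{\left(A,u \right)} = \left(A - 2\right) \left(u - \frac{5}{7}\right) = \left(-2 + A\right) \left(- \frac{5}{7} + u\right)$)
$a{\left(B \right)} = - \frac{3498}{7} + \frac{1749 B}{7}$ ($a{\left(B \right)} = \left(\frac{10}{7} - -8 - \frac{5 B}{7} + B \left(-4\right)\right) \left(-53\right) = \left(\frac{10}{7} + 8 - \frac{5 B}{7} - 4 B\right) \left(-53\right) = \left(\frac{66}{7} - \frac{33 B}{7}\right) \left(-53\right) = - \frac{3498}{7} + \frac{1749 B}{7}$)
$a{\left(288 \right)} - 85887 = \left(- \frac{3498}{7} + \frac{1749}{7} \cdot 288\right) - 85887 = \left(- \frac{3498}{7} + \frac{503712}{7}\right) - 85887 = \frac{500214}{7} - 85887 = - \frac{100995}{7}$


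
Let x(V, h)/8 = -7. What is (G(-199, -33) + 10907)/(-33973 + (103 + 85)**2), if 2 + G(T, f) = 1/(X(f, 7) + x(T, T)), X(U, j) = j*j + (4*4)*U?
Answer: 5834174/733485 ≈ 7.9540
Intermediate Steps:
x(V, h) = -56 (x(V, h) = 8*(-7) = -56)
X(U, j) = j**2 + 16*U
G(T, f) = -2 + 1/(-7 + 16*f) (G(T, f) = -2 + 1/((7**2 + 16*f) - 56) = -2 + 1/((49 + 16*f) - 56) = -2 + 1/(-7 + 16*f))
(G(-199, -33) + 10907)/(-33973 + (103 + 85)**2) = ((15 - 32*(-33))/(-7 + 16*(-33)) + 10907)/(-33973 + (103 + 85)**2) = ((15 + 1056)/(-7 - 528) + 10907)/(-33973 + 188**2) = (1071/(-535) + 10907)/(-33973 + 35344) = (-1/535*1071 + 10907)/1371 = (-1071/535 + 10907)*(1/1371) = (5834174/535)*(1/1371) = 5834174/733485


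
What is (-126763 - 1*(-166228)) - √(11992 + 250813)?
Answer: 39465 - √262805 ≈ 38952.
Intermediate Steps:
(-126763 - 1*(-166228)) - √(11992 + 250813) = (-126763 + 166228) - √262805 = 39465 - √262805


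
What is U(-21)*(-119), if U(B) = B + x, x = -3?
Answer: 2856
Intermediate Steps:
U(B) = -3 + B (U(B) = B - 3 = -3 + B)
U(-21)*(-119) = (-3 - 21)*(-119) = -24*(-119) = 2856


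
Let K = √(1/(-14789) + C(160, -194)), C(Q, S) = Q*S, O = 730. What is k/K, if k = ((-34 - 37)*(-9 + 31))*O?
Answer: 1140260*I*√6788898746629/459050561 ≈ 6472.1*I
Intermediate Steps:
K = I*√6788898746629/14789 (K = √(1/(-14789) + 160*(-194)) = √(-1/14789 - 31040) = √(-459050561/14789) = I*√6788898746629/14789 ≈ 176.18*I)
k = -1140260 (k = ((-34 - 37)*(-9 + 31))*730 = -71*22*730 = -1562*730 = -1140260)
k/K = -1140260*(-I*√6788898746629/459050561) = -(-1140260)*I*√6788898746629/459050561 = 1140260*I*√6788898746629/459050561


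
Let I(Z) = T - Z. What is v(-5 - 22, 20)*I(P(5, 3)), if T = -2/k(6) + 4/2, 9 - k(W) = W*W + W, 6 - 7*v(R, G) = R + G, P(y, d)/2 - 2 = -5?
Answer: 494/33 ≈ 14.970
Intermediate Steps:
P(y, d) = -6 (P(y, d) = 4 + 2*(-5) = 4 - 10 = -6)
v(R, G) = 6/7 - G/7 - R/7 (v(R, G) = 6/7 - (R + G)/7 = 6/7 - (G + R)/7 = 6/7 + (-G/7 - R/7) = 6/7 - G/7 - R/7)
k(W) = 9 - W - W² (k(W) = 9 - (W*W + W) = 9 - (W² + W) = 9 - (W + W²) = 9 + (-W - W²) = 9 - W - W²)
T = 68/33 (T = -2/(9 - 1*6 - 1*6²) + 4/2 = -2/(9 - 6 - 1*36) + 4*(½) = -2/(9 - 6 - 36) + 2 = -2/(-33) + 2 = -2*(-1/33) + 2 = 2/33 + 2 = 68/33 ≈ 2.0606)
I(Z) = 68/33 - Z
v(-5 - 22, 20)*I(P(5, 3)) = (6/7 - ⅐*20 - (-5 - 22)/7)*(68/33 - 1*(-6)) = (6/7 - 20/7 - ⅐*(-27))*(68/33 + 6) = (6/7 - 20/7 + 27/7)*(266/33) = (13/7)*(266/33) = 494/33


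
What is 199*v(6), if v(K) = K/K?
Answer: 199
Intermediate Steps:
v(K) = 1
199*v(6) = 199*1 = 199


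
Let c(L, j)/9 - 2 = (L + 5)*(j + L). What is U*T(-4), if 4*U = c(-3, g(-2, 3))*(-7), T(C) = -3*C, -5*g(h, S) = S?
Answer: 4914/5 ≈ 982.80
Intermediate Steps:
g(h, S) = -S/5
c(L, j) = 18 + 9*(5 + L)*(L + j) (c(L, j) = 18 + 9*((L + 5)*(j + L)) = 18 + 9*((5 + L)*(L + j)) = 18 + 9*(5 + L)*(L + j))
U = 819/10 (U = ((18 + 9*(-3)² + 45*(-3) + 45*(-⅕*3) + 9*(-3)*(-⅕*3))*(-7))/4 = ((18 + 9*9 - 135 + 45*(-⅗) + 9*(-3)*(-⅗))*(-7))/4 = ((18 + 81 - 135 - 27 + 81/5)*(-7))/4 = (-234/5*(-7))/4 = (¼)*(1638/5) = 819/10 ≈ 81.900)
U*T(-4) = 819*(-3*(-4))/10 = (819/10)*12 = 4914/5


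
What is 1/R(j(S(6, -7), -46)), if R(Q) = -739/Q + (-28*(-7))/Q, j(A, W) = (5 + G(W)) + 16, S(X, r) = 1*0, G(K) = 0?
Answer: -7/181 ≈ -0.038674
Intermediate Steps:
S(X, r) = 0
j(A, W) = 21 (j(A, W) = (5 + 0) + 16 = 5 + 16 = 21)
R(Q) = -543/Q (R(Q) = -739/Q + 196/Q = -543/Q)
1/R(j(S(6, -7), -46)) = 1/(-543/21) = 1/(-543*1/21) = 1/(-181/7) = -7/181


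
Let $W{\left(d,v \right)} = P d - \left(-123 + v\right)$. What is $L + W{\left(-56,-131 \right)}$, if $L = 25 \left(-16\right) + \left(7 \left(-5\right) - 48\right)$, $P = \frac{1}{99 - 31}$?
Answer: $- \frac{3907}{17} \approx -229.82$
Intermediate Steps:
$P = \frac{1}{68} \approx 0.014706$
$W{\left(d,v \right)} = 123 - v + \frac{d}{68}$ ($W{\left(d,v \right)} = \frac{d}{68} - \left(-123 + v\right) = 123 - v + \frac{d}{68}$)
$L = -483$ ($L = -400 - 83 = -483$)
$L + W{\left(-56,-131 \right)} = -483 + \left(123 - -131 + \frac{1}{68} \left(-56\right)\right) = -483 + \left(123 + 131 - \frac{14}{17}\right) = -483 + \frac{4304}{17} = - \frac{3907}{17}$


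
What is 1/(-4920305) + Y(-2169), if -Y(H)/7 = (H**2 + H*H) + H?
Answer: -323995545164656/4920305 ≈ -6.5849e+7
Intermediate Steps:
Y(H) = -14*H**2 - 7*H (Y(H) = -7*((H**2 + H*H) + H) = -7*((H**2 + H**2) + H) = -7*(2*H**2 + H) = -7*(H + 2*H**2) = -14*H**2 - 7*H)
1/(-4920305) + Y(-2169) = 1/(-4920305) - 7*(-2169)*(1 + 2*(-2169)) = -1/4920305 - 7*(-2169)*(1 - 4338) = -1/4920305 - 7*(-2169)*(-4337) = -1/4920305 - 65848671 = -323995545164656/4920305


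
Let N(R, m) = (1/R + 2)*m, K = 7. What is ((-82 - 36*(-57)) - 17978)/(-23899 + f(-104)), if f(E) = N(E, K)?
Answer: 1664832/2484047 ≈ 0.67021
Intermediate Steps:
N(R, m) = m*(2 + 1/R) (N(R, m) = (2 + 1/R)*m = m*(2 + 1/R))
f(E) = 14 + 7/E (f(E) = 2*7 + 7/E = 14 + 7/E)
((-82 - 36*(-57)) - 17978)/(-23899 + f(-104)) = ((-82 - 36*(-57)) - 17978)/(-23899 + (14 + 7/(-104))) = ((-82 + 2052) - 17978)/(-23899 + (14 + 7*(-1/104))) = (1970 - 17978)/(-23899 + (14 - 7/104)) = -16008/(-23899 + 1449/104) = -16008/(-2484047/104) = -16008*(-104/2484047) = 1664832/2484047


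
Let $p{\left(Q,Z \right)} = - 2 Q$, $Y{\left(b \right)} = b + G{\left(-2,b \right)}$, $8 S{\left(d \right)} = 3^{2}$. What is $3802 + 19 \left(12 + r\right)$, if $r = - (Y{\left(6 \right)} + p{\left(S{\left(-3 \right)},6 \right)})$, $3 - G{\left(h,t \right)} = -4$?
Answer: $\frac{15303}{4} \approx 3825.8$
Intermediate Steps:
$S{\left(d \right)} = \frac{9}{8}$ ($S{\left(d \right)} = \frac{3^{2}}{8} = \frac{1}{8} \cdot 9 = \frac{9}{8}$)
$G{\left(h,t \right)} = 7$ ($G{\left(h,t \right)} = 3 - -4 = 3 + 4 = 7$)
$Y{\left(b \right)} = 7 + b$ ($Y{\left(b \right)} = b + 7 = 7 + b$)
$r = - \frac{43}{4}$ ($r = - (\left(7 + 6\right) - \frac{9}{4}) = - (13 - \frac{9}{4}) = \left(-1\right) \frac{43}{4} = - \frac{43}{4} \approx -10.75$)
$3802 + 19 \left(12 + r\right) = 3802 + 19 \left(12 - \frac{43}{4}\right) = 3802 + 19 \cdot \frac{5}{4} = 3802 + \frac{95}{4} = \frac{15303}{4}$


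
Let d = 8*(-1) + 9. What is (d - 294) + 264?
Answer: -29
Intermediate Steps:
d = 1 (d = -8 + 9 = 1)
(d - 294) + 264 = (1 - 294) + 264 = -293 + 264 = -29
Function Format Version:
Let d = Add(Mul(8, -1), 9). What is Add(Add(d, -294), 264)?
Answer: -29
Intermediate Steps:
d = 1 (d = Add(-8, 9) = 1)
Add(Add(d, -294), 264) = Add(Add(1, -294), 264) = Add(-293, 264) = -29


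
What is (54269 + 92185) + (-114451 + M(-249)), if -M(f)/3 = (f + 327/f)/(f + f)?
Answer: 220458279/6889 ≈ 32002.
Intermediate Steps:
M(f) = -3*(f + 327/f)/(2*f) (M(f) = -3*(f + 327/f)/(f + f) = -3*(f + 327/f)/(2*f))
(54269 + 92185) + (-114451 + M(-249)) = (54269 + 92185) + (-114451 + (-3/2 - 981/2/(-249)**2)) = 146454 + (-114451 + (-3/2 - 981/2*1/62001)) = 146454 + (-114451 + (-3/2 - 109/13778)) = 146454 + (-114451 - 10388/6889) = 146454 - 788463327/6889 = 220458279/6889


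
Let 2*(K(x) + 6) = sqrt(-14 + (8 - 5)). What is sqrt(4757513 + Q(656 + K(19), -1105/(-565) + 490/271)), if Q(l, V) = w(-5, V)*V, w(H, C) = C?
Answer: sqrt(4461457349801298)/30623 ≈ 2181.2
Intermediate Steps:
K(x) = -6 + I*sqrt(11)/2 (K(x) = -6 + sqrt(-14 + (8 - 5))/2 = -6 + sqrt(-14 + 3)/2 = -6 + sqrt(-11)/2 = -6 + (I*sqrt(11))/2 = -6 + I*sqrt(11)/2)
Q(l, V) = V**2 (Q(l, V) = V*V = V**2)
sqrt(4757513 + Q(656 + K(19), -1105/(-565) + 490/271)) = sqrt(4757513 + (-1105/(-565) + 490/271)**2) = sqrt(4757513 + (-1105*(-1/565) + 490*(1/271))**2) = sqrt(4757513 + (221/113 + 490/271)**2) = sqrt(4757513 + (115261/30623)**2) = sqrt(4757513 + 13285098121/937768129) = sqrt(4461457349801298/937768129) = sqrt(4461457349801298)/30623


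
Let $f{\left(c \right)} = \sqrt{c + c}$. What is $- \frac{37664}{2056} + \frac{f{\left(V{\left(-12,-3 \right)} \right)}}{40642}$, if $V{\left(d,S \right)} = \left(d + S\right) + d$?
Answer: $- \frac{4708}{257} + \frac{3 i \sqrt{6}}{40642} \approx -18.319 + 0.00018081 i$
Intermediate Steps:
$V{\left(d,S \right)} = S + 2 d$ ($V{\left(d,S \right)} = \left(S + d\right) + d = S + 2 d$)
$f{\left(c \right)} = \sqrt{2} \sqrt{c}$ ($f{\left(c \right)} = \sqrt{2 c} = \sqrt{2} \sqrt{c}$)
$- \frac{37664}{2056} + \frac{f{\left(V{\left(-12,-3 \right)} \right)}}{40642} = - \frac{37664}{2056} + \frac{\sqrt{2} \sqrt{-3 + 2 \left(-12\right)}}{40642} = \left(-37664\right) \frac{1}{2056} + \sqrt{2} \sqrt{-3 - 24} \cdot \frac{1}{40642} = - \frac{4708}{257} + \sqrt{2} \sqrt{-27} \cdot \frac{1}{40642} = - \frac{4708}{257} + \sqrt{2} \cdot 3 i \sqrt{3} \cdot \frac{1}{40642} = - \frac{4708}{257} + 3 i \sqrt{6} \cdot \frac{1}{40642} = - \frac{4708}{257} + \frac{3 i \sqrt{6}}{40642}$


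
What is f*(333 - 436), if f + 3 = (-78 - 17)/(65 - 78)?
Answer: -5768/13 ≈ -443.69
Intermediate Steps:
f = 56/13 (f = -3 + (-78 - 17)/(65 - 78) = -3 - 95/(-13) = -3 - 95*(-1/13) = -3 + 95/13 = 56/13 ≈ 4.3077)
f*(333 - 436) = 56*(333 - 436)/13 = (56/13)*(-103) = -5768/13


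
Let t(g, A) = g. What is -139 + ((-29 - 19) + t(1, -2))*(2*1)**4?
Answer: -891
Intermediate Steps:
-139 + ((-29 - 19) + t(1, -2))*(2*1)**4 = -139 + ((-29 - 19) + 1)*(2*1)**4 = -139 + (-48 + 1)*2**4 = -139 - 47*16 = -139 - 752 = -891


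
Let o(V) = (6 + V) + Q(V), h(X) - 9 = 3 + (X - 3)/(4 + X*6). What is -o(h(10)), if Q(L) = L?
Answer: -967/32 ≈ -30.219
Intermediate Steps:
h(X) = 12 + (-3 + X)/(4 + 6*X) (h(X) = 9 + (3 + (X - 3)/(4 + X*6)) = 9 + (3 + (-3 + X)/(4 + 6*X)) = 12 + (-3 + X)/(4 + 6*X))
o(V) = 6 + 2*V (o(V) = (6 + V) + V = 6 + 2*V)
-o(h(10)) = -(6 + 2*((45 + 73*10)/(2*(2 + 3*10)))) = -(6 + 2*((45 + 730)/(2*(2 + 30)))) = -(6 + 2*((1/2)*775/32)) = -(6 + 2*((1/2)*(1/32)*775)) = -(6 + 2*(775/64)) = -(6 + 775/32) = -1*967/32 = -967/32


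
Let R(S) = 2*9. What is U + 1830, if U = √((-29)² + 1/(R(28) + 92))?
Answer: 1830 + 3*√1130690/110 ≈ 1859.0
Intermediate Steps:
R(S) = 18
U = 3*√1130690/110 (U = √((-29)² + 1/(18 + 92)) = √(841 + 1/110) = √(92511/110) = 3*√1130690/110 ≈ 29.000)
U + 1830 = 3*√1130690/110 + 1830 = 1830 + 3*√1130690/110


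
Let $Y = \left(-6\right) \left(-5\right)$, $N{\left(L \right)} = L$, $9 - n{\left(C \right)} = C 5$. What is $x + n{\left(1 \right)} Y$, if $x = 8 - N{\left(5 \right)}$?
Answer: $123$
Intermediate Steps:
$n{\left(C \right)} = 9 - 5 C$ ($n{\left(C \right)} = 9 - C 5 = 9 - 5 C$)
$x = 3$ ($x = 8 - 5 = 3$)
$Y = 30$
$x + n{\left(1 \right)} Y = 3 + \left(9 - 5\right) 30 = 3 + 4 \cdot 30 = 3 + 120 = 123$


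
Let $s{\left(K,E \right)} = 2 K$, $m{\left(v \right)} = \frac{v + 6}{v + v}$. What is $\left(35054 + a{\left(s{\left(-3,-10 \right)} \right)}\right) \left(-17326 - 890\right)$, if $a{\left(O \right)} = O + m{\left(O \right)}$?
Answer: $-638434368$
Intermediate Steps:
$m{\left(v \right)} = \frac{6 + v}{2 v}$
$a{\left(O \right)} = O + \frac{6 + O}{2 O}$
$\left(35054 + a{\left(s{\left(-3,-10 \right)} \right)}\right) \left(-17326 - 890\right) = \left(35054 + \left(\frac{1}{2} + 2 \left(-3\right) + \frac{3}{2 \left(-3\right)}\right)\right) \left(-17326 - 890\right) = \left(35054 + \left(\frac{1}{2} - 6 + \frac{3}{-6}\right)\right) \left(-18216\right) = \left(35054 + \left(\frac{1}{2} - 6 + 3 \left(- \frac{1}{6}\right)\right)\right) \left(-18216\right) = \left(35054 - 6\right) \left(-18216\right) = 35048 \left(-18216\right) = -638434368$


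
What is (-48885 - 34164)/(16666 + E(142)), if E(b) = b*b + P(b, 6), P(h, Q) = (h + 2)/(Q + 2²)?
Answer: -415245/184222 ≈ -2.2540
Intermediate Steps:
P(h, Q) = (2 + h)/(4 + Q) (P(h, Q) = (2 + h)/(Q + 4) = (2 + h)/(4 + Q))
E(b) = ⅕ + b² + b/10 (E(b) = b*b + (2 + b)/(4 + 6) = b² + (2 + b)/10 = b² + (⅕ + b/10) = ⅕ + b² + b/10)
(-48885 - 34164)/(16666 + E(142)) = (-48885 - 34164)/(16666 + (⅕ + 142² + (⅒)*142)) = -83049/(16666 + (⅕ + 20164 + 71/5)) = -83049/(16666 + 100892/5) = -83049/184222/5 = -83049*5/184222 = -415245/184222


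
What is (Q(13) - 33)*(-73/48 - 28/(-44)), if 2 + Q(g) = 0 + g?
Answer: 467/24 ≈ 19.458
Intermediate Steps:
Q(g) = -2 + g (Q(g) = -2 + (0 + g) = -2 + g)
(Q(13) - 33)*(-73/48 - 28/(-44)) = ((-2 + 13) - 33)*(-73/48 - 28/(-44)) = (11 - 33)*(-73*1/48 - 28*(-1/44)) = -22*(-73/48 + 7/11) = -22*(-467/528) = 467/24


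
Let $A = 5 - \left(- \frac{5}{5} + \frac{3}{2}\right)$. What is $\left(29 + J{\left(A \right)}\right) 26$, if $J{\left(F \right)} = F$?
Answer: $871$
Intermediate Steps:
$A = \frac{9}{2}$ ($A = 5 - \left(\left(-5\right) \frac{1}{5} + 3 \cdot \frac{1}{2}\right) = 5 - \left(-1 + \frac{3}{2}\right) = 5 - \frac{1}{2} = \frac{9}{2} \approx 4.5$)
$\left(29 + J{\left(A \right)}\right) 26 = \left(29 + \frac{9}{2}\right) 26 = \frac{67}{2} \cdot 26 = 871$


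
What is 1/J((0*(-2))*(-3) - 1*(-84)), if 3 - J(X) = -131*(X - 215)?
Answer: -1/17158 ≈ -5.8282e-5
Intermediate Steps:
J(X) = -28162 + 131*X (J(X) = 3 - (-131)*(X - 215) = 3 - (-131)*(-215 + X) = 3 - (28165 - 131*X) = 3 + (-28165 + 131*X) = -28162 + 131*X)
1/J((0*(-2))*(-3) - 1*(-84)) = 1/(-28162 + 131*((0*(-2))*(-3) - 1*(-84))) = 1/(-28162 + 131*(0*(-3) + 84)) = 1/(-28162 + 131*(0 + 84)) = 1/(-28162 + 131*84) = 1/(-28162 + 11004) = 1/(-17158) = -1/17158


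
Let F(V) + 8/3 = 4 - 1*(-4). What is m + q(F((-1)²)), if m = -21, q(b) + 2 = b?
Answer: -53/3 ≈ -17.667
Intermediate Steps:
F(V) = 16/3 (F(V) = -8/3 + (4 - 1*(-4)) = -8/3 + (4 + 4) = -8/3 + 8 = 16/3)
q(b) = -2 + b
m + q(F((-1)²)) = -21 + (-2 + 16/3) = -21 + 10/3 = -53/3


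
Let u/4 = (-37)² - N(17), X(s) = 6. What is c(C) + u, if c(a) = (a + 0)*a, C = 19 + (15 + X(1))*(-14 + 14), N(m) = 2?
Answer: 5829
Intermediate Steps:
C = 19 (C = 19 + (15 + 6)*(-14 + 14) = 19 + 21*0 = 19 + 0 = 19)
c(a) = a² (c(a) = a*a = a²)
u = 5468 (u = 4*((-37)² - 1*2) = 4*(1369 - 2) = 4*1367 = 5468)
c(C) + u = 19² + 5468 = 361 + 5468 = 5829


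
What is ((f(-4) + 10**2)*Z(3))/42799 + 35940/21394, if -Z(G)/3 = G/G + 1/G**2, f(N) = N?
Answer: 765674990/457820903 ≈ 1.6724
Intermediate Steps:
Z(G) = -3 - 3/G**2 (Z(G) = -3*(G/G + 1/G**2) = -3*(1 + 1/G**2) = -3*(1 + G**(-2)) = -3 - 3/G**2)
((f(-4) + 10**2)*Z(3))/42799 + 35940/21394 = ((-4 + 10**2)*(-3 - 3/3**2))/42799 + 35940/21394 = ((-4 + 100)*(-3 - 3*1/9))*(1/42799) + 35940*(1/21394) = (96*(-3 - 1/3))*(1/42799) + 17970/10697 = (96*(-10/3))*(1/42799) + 17970/10697 = -320*1/42799 + 17970/10697 = -320/42799 + 17970/10697 = 765674990/457820903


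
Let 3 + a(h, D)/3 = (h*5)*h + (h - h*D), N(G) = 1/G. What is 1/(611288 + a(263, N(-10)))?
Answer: 10/16496819 ≈ 6.0618e-7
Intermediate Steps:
a(h, D) = -9 + 3*h + 15*h² - 3*D*h (a(h, D) = -9 + 3*((h*5)*h + (h - h*D)) = -9 + 3*((5*h)*h + (h - D*h)) = -9 + 3*(5*h² + (h - D*h)) = -9 + 3*(h + 5*h² - D*h) = -9 + (3*h + 15*h² - 3*D*h) = -9 + 3*h + 15*h² - 3*D*h)
1/(611288 + a(263, N(-10))) = 1/(611288 + (-9 + 3*263 + 15*263² - 3*263/(-10))) = 1/(611288 + (-9 + 789 + 15*69169 - 3*(-⅒)*263)) = 1/(611288 + (-9 + 789 + 1037535 + 789/10)) = 1/(611288 + 10383939/10) = 1/(16496819/10) = 10/16496819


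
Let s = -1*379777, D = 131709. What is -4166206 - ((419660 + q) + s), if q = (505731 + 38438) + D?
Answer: -4881967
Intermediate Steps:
s = -379777
q = 675878 (q = (505731 + 38438) + 131709 = 544169 + 131709 = 675878)
-4166206 - ((419660 + q) + s) = -4166206 - ((419660 + 675878) - 379777) = -4166206 - (1095538 - 379777) = -4166206 - 1*715761 = -4166206 - 715761 = -4881967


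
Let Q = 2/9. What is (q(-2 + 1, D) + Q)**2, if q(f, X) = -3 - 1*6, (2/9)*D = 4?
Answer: 6241/81 ≈ 77.049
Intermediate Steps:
D = 18 (D = (9/2)*4 = 18)
q(f, X) = -9 (q(f, X) = -3 - 6 = -9)
Q = 2/9 (Q = 2*(1/9) = 2/9 ≈ 0.22222)
(q(-2 + 1, D) + Q)**2 = (-9 + 2/9)**2 = (-79/9)**2 = 6241/81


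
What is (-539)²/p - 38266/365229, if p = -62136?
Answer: -12053821165/2521541016 ≈ -4.7803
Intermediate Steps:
(-539)²/p - 38266/365229 = (-539)²/(-62136) - 38266/365229 = 290521*(-1/62136) - 38266*1/365229 = -290521/62136 - 38266/365229 = -12053821165/2521541016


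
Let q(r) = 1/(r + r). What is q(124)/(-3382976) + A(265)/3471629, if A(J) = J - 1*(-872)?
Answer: 953914568947/2912620521800192 ≈ 0.00032751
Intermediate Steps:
A(J) = 872 + J (A(J) = J + 872 = 872 + J)
q(r) = 1/(2*r)
q(124)/(-3382976) + A(265)/3471629 = ((1/2)/124)/(-3382976) + (872 + 265)/3471629 = ((1/2)*(1/124))*(-1/3382976) + 1137*(1/3471629) = (1/248)*(-1/3382976) + 1137/3471629 = -1/838978048 + 1137/3471629 = 953914568947/2912620521800192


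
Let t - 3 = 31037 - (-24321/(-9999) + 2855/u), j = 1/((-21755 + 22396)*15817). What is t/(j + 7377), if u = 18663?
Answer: 296579082317705368/70491176949621255 ≈ 4.2073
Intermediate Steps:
j = 1/10138697 (j = (1/15817)/641 = (1/641)*(1/15817) = 1/10138697 ≈ 9.8632e-8)
t = 58504378288/1884963 (t = 3 + (31037 - (-24321/(-9999) + 2855/18663)) = 3 + (31037 - (-24321*(-1/9999) + 2855*(1/18663))) = 3 + (31037 - (737/303 + 2855/18663)) = 3 + (31037 - 1*4873232/1884963) = 3 + (31037 - 4873232/1884963) = 3 + 58498723399/1884963 = 58504378288/1884963 ≈ 31037.)
t/(j + 7377) = 58504378288/(1884963*(1/10138697 + 7377)) = 58504378288/(1884963*(74793167770/10138697)) = (58504378288/1884963)*(10138697/74793167770) = 296579082317705368/70491176949621255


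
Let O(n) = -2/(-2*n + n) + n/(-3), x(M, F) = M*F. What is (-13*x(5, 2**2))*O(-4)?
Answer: -650/3 ≈ -216.67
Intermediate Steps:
x(M, F) = F*M
O(n) = 2/n - n/3 (O(n) = -2*(-1/n) + n*(-1/3) = -(-2)/n - n/3 = 2/n - n/3)
(-13*x(5, 2**2))*O(-4) = (-13*2**2*5)*(2/(-4) - 1/3*(-4)) = (-52*5)*(2*(-1/4) + 4/3) = (-13*20)*(-1/2 + 4/3) = -260*5/6 = -650/3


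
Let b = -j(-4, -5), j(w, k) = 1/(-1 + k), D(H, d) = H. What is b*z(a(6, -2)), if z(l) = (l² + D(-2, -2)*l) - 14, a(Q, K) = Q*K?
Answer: 77/3 ≈ 25.667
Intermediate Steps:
a(Q, K) = K*Q
z(l) = -14 + l² - 2*l (z(l) = (l² - 2*l) - 14 = -14 + l² - 2*l)
b = ⅙ (b = -1/(-1 - 5) = -1/(-6) = -1*(-⅙) = ⅙ ≈ 0.16667)
b*z(a(6, -2)) = (-14 + (-2*6)² - (-4)*6)/6 = (-14 + (-12)² - 2*(-12))/6 = (-14 + 144 + 24)/6 = (⅙)*154 = 77/3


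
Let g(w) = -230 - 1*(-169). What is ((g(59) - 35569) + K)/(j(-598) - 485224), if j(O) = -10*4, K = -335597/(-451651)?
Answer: 16091989533/219169970864 ≈ 0.073422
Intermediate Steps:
K = 335597/451651 (K = -335597*(-1/451651) = 335597/451651 ≈ 0.74304)
j(O) = -40
g(w) = -61 (g(w) = -230 + 169 = -61)
((g(59) - 35569) + K)/(j(-598) - 485224) = ((-61 - 35569) + 335597/451651)/(-40 - 485224) = (-35630 + 335597/451651)/(-485264) = -16091989533/451651*(-1/485264) = 16091989533/219169970864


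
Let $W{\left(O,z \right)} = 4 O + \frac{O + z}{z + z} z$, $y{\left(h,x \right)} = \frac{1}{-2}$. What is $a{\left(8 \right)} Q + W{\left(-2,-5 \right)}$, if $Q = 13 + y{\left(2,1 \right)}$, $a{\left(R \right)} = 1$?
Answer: $1$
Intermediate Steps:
$y{\left(h,x \right)} = - \frac{1}{2}$
$W{\left(O,z \right)} = \frac{z}{2} + \frac{9 O}{2}$ ($W{\left(O,z \right)} = 4 O + \frac{O + z}{2 z} z = 4 O + \left(\frac{O}{2} + \frac{z}{2}\right) = \frac{z}{2} + \frac{9 O}{2}$)
$Q = \frac{25}{2}$ ($Q = 13 - \frac{1}{2} = \frac{25}{2} \approx 12.5$)
$a{\left(8 \right)} Q + W{\left(-2,-5 \right)} = 1 \cdot \frac{25}{2} + \left(\frac{1}{2} \left(-5\right) + \frac{9}{2} \left(-2\right)\right) = \frac{25}{2} - \frac{23}{2} = 1$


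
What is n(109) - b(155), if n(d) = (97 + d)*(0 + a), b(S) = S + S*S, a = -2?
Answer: -24592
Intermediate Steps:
b(S) = S + S²
n(d) = -194 - 2*d (n(d) = (97 + d)*(0 - 2) = (97 + d)*(-2) = -194 - 2*d)
n(109) - b(155) = (-194 - 2*109) - 155*(1 + 155) = (-194 - 218) - 155*156 = -412 - 1*24180 = -412 - 24180 = -24592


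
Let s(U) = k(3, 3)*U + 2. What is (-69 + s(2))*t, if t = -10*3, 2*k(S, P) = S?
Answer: 1920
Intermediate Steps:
k(S, P) = S/2
t = -30
s(U) = 2 + 3*U/2 (s(U) = ((½)*3)*U + 2 = 3*U/2 + 2 = 2 + 3*U/2)
(-69 + s(2))*t = (-69 + (2 + (3/2)*2))*(-30) = (-69 + (2 + 3))*(-30) = (-69 + 5)*(-30) = -64*(-30) = 1920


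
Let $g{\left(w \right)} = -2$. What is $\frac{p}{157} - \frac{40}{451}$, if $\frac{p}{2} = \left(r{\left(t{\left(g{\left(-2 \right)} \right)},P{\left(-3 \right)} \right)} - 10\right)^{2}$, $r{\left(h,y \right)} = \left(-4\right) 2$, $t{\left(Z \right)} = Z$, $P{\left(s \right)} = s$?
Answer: $\frac{285968}{70807} \approx 4.0387$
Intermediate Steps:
$r{\left(h,y \right)} = -8$
$p = 648$ ($p = 2 \left(-8 - 10\right)^{2} = 2 \left(-18\right)^{2} = 2 \cdot 324 = 648$)
$\frac{p}{157} - \frac{40}{451} = \frac{648}{157} - \frac{40}{451} = \frac{285968}{70807}$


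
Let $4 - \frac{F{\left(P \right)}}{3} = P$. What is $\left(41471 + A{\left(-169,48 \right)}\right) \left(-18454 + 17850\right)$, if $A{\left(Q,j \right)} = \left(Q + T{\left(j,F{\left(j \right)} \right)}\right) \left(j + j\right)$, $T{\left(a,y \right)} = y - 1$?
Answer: $-7537316$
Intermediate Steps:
$F{\left(P \right)} = 12 - 3 P$
$T{\left(a,y \right)} = -1 + y$ ($T{\left(a,y \right)} = y - 1 = -1 + y$)
$A{\left(Q,j \right)} = 2 j \left(11 + Q - 3 j\right)$ ($A{\left(Q,j \right)} = \left(Q - \left(-11 + 3 j\right)\right) \left(j + j\right) = \left(Q - \left(-11 + 3 j\right)\right) 2 j = \left(11 + Q - 3 j\right) 2 j = 2 j \left(11 + Q - 3 j\right)$)
$\left(41471 + A{\left(-169,48 \right)}\right) \left(-18454 + 17850\right) = \left(41471 + 2 \cdot 48 \left(11 - 169 - 144\right)\right) \left(-18454 + 17850\right) = \left(41471 + 2 \cdot 48 \left(11 - 169 - 144\right)\right) \left(-604\right) = \left(41471 + 2 \cdot 48 \left(-302\right)\right) \left(-604\right) = \left(41471 - 28992\right) \left(-604\right) = 12479 \left(-604\right) = -7537316$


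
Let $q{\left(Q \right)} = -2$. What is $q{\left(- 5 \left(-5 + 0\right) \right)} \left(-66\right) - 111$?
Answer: $21$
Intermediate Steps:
$q{\left(- 5 \left(-5 + 0\right) \right)} \left(-66\right) - 111 = \left(-2\right) \left(-66\right) - 111 = 132 - 111 = 21$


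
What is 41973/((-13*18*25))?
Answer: -13991/1950 ≈ -7.1749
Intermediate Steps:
41973/((-13*18*25)) = 41973/((-234*25)) = 41973/(-5850) = 41973*(-1/5850) = -13991/1950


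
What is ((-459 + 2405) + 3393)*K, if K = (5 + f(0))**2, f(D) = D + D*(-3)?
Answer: 133475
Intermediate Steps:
f(D) = -2*D (f(D) = D - 3*D = -2*D)
K = 25 (K = (5 - 2*0)**2 = (5 + 0)**2 = 5**2 = 25)
((-459 + 2405) + 3393)*K = ((-459 + 2405) + 3393)*25 = (1946 + 3393)*25 = 5339*25 = 133475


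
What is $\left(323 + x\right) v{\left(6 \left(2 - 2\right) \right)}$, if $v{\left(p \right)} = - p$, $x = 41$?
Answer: $0$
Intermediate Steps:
$\left(323 + x\right) v{\left(6 \left(2 - 2\right) \right)} = \left(323 + 41\right) \left(- 6 \left(2 - 2\right)\right) = 364 \left(- 6 \cdot 0\right) = 364 \left(\left(-1\right) 0\right) = 364 \cdot 0 = 0$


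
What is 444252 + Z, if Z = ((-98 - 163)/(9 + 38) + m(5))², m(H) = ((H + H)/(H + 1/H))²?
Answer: 28028630641504/63091249 ≈ 4.4426e+5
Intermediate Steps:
m(H) = 4*H²/(H + 1/H)² (m(H) = ((2*H)/(H + 1/H))² = (2*H/(H + 1/H))² = 4*H²/(H + 1/H)²)
Z = 217090756/63091249 (Z = ((-98 - 163)/(9 + 38) + 4*5⁴/(1 + 5²)²)² = (-261/47 + 4*625/(1 + 25)²)² = (-261*1/47 + 4*625/26²)² = (-261/47 + 4*625*(1/676))² = (-261/47 + 625/169)² = (-14734/7943)² = 217090756/63091249 ≈ 3.4409)
444252 + Z = 444252 + 217090756/63091249 = 28028630641504/63091249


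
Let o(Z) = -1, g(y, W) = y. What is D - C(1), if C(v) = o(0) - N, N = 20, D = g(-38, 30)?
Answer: -17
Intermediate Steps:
D = -38
C(v) = -21 (C(v) = -1 - 1*20 = -1 - 20 = -21)
D - C(1) = -38 - 1*(-21) = -38 + 21 = -17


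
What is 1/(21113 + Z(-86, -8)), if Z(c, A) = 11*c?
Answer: 1/20167 ≈ 4.9586e-5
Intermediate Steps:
1/(21113 + Z(-86, -8)) = 1/(21113 + 11*(-86)) = 1/(21113 - 946) = 1/20167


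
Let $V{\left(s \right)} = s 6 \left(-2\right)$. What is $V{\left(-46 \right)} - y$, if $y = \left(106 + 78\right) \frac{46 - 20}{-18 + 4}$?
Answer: $\frac{6256}{7} \approx 893.71$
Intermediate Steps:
$V{\left(s \right)} = - 12 s$ ($V{\left(s \right)} = 6 s \left(-2\right) = - 12 s$)
$y = - \frac{2392}{7}$ ($y = 184 \frac{26}{-14} = 184 \cdot 26 \left(- \frac{1}{14}\right) = 184 \left(- \frac{13}{7}\right) = - \frac{2392}{7} \approx -341.71$)
$V{\left(-46 \right)} - y = \left(-12\right) \left(-46\right) - - \frac{2392}{7} = 552 + \frac{2392}{7} = \frac{6256}{7}$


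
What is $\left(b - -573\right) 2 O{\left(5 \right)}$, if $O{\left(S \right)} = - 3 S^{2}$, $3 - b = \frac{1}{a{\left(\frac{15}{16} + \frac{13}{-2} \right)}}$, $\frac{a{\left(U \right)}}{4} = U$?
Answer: $- \frac{7690200}{89} \approx -86407.0$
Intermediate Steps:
$a{\left(U \right)} = 4 U$
$b = \frac{271}{89}$ ($b = 3 - \frac{1}{4 \left(\frac{15}{16} + \frac{13}{-2}\right)} = 3 - \frac{1}{4 \left(15 \cdot \frac{1}{16} + 13 \left(- \frac{1}{2}\right)\right)} = 3 - \frac{1}{4 \left(\frac{15}{16} - \frac{13}{2}\right)} = 3 - \frac{1}{4 \left(- \frac{89}{16}\right)} = 3 - \frac{1}{- \frac{89}{4}} = 3 - - \frac{4}{89} = 3 + \frac{4}{89} = \frac{271}{89} \approx 3.0449$)
$\left(b - -573\right) 2 O{\left(5 \right)} = \left(\frac{271}{89} - -573\right) 2 \left(- 3 \cdot 5^{2}\right) = \left(\frac{271}{89} + 573\right) 2 \left(\left(-3\right) 25\right) = \frac{51268 \cdot 2 \left(-75\right)}{89} = \frac{51268}{89} \left(-150\right) = - \frac{7690200}{89}$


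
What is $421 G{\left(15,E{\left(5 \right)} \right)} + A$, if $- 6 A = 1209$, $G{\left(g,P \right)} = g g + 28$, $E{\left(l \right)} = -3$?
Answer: $\frac{212623}{2} \approx 1.0631 \cdot 10^{5}$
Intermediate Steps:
$G{\left(g,P \right)} = 28 + g^{2}$ ($G{\left(g,P \right)} = g^{2} + 28 = 28 + g^{2}$)
$A = - \frac{403}{2}$ ($A = \left(- \frac{1}{6}\right) 1209 = - \frac{403}{2} \approx -201.5$)
$421 G{\left(15,E{\left(5 \right)} \right)} + A = 421 \left(28 + 15^{2}\right) - \frac{403}{2} = 421 \left(28 + 225\right) - \frac{403}{2} = 421 \cdot 253 - \frac{403}{2} = 106513 - \frac{403}{2} = \frac{212623}{2}$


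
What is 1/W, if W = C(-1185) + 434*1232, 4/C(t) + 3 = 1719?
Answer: 429/229381153 ≈ 1.8703e-6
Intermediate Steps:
C(t) = 1/429 (C(t) = 4/(-3 + 1719) = 4/1716 = 4*(1/1716) = 1/429)
W = 229381153/429 (W = 1/429 + 434*1232 = 1/429 + 534688 = 229381153/429 ≈ 5.3469e+5)
1/W = 1/(229381153/429) = 429/229381153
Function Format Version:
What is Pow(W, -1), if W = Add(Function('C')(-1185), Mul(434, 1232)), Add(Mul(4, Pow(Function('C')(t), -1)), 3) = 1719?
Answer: Rational(429, 229381153) ≈ 1.8703e-6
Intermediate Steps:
Function('C')(t) = Rational(1, 429) (Function('C')(t) = Mul(4, Pow(Add(-3, 1719), -1)) = Mul(4, Pow(1716, -1)) = Mul(4, Rational(1, 1716)) = Rational(1, 429))
W = Rational(229381153, 429) (W = Add(Rational(1, 429), Mul(434, 1232)) = Add(Rational(1, 429), 534688) = Rational(229381153, 429) ≈ 5.3469e+5)
Pow(W, -1) = Pow(Rational(229381153, 429), -1) = Rational(429, 229381153)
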